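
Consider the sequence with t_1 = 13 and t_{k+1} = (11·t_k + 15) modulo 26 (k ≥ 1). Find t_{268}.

6

We have t_1 = 13, t_2 = 2, t_3 = 11, t_4 = 6, t_5 = 3, t_6 = 22, t_7 = 23, t_8 = 8, t_9 = 25, t_{10} = 4, t_{11} = 7, t_{12} = 14, t_{13} = 13.
Since t_{13} = t_1 = 13, the sequence is periodic with period 12.
(268 - 1) mod 12 = 3, so t_{268} = t_4 = 6.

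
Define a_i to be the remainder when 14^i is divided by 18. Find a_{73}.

Listing terms: a_1 = 14, a_2 = 16, a_3 = 8, a_4 = 4, a_5 = 2, a_6 = 10, a_7 = 14.
The sequence repeats with period 6.
So a_{73} = a_{1 + ((73-1) mod 6)} = a_1 = 14.

14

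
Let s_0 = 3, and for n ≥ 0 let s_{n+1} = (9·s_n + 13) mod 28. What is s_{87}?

10

Computing terms: s_0 = 3; s_1 = 12; s_2 = 9; s_3 = 10; s_4 = 19; s_5 = 16; s_6 = 17; s_7 = 26; s_8 = 23; s_9 = 24; s_{10} = 5; s_{11} = 2; s_{12} = 3.
The sequence repeats with period 12.
(87 - 0) mod 12 = 3, so s_{87} = s_3 = 10.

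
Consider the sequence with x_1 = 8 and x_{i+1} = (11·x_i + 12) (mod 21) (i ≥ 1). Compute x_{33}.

20

Listing terms: x_1 = 8,  x_2 = 16,  x_3 = 20,  x_4 = 1,  x_5 = 2,  x_6 = 13,  x_7 = 8.
The sequence repeats with period 6.
So x_{33} = x_{1 + ((33-1) mod 6)} = x_3 = 20.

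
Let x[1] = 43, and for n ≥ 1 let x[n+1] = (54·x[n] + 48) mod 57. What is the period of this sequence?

9

Computing terms: x[1] = 43,  x[2] = 33,  x[3] = 6,  x[4] = 30,  x[5] = 15,  x[6] = 3,  x[7] = 39,  x[8] = 45,  x[9] = 27,  x[10] = 24,  x[11] = 33.
Since x[11] = x[2] = 33, the sequence is eventually periodic: after a pre-period of length 1 it cycles with period 9.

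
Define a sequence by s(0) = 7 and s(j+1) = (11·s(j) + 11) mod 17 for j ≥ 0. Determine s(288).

s(0) = 7,  s(1) = 3,  s(2) = 10,  s(3) = 2,  s(4) = 16,  s(5) = 0,  s(6) = 11,  s(7) = 13,  s(8) = 1,  s(9) = 5,  s(10) = 15,  s(11) = 6,  s(12) = 9,  s(13) = 8,  s(14) = 14,  s(15) = 12,  s(16) = 7.
The sequence repeats with period 16.
So s(288) = s(0 + ((288-0) mod 16)) = s(0) = 7.

7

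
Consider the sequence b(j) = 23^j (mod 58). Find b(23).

Listing terms: b(1) = 23,  b(2) = 7,  b(3) = 45,  b(4) = 49,  b(5) = 25,  b(6) = 53,  b(7) = 1,  b(8) = 23.
The sequence repeats with period 7.
So b(23) = b(1 + ((23-1) mod 7)) = b(2) = 7.

7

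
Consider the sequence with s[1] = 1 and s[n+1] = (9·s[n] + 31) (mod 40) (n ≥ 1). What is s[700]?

Listing terms: s[1] = 1,  s[2] = 0,  s[3] = 31,  s[4] = 30,  s[5] = 21,  s[6] = 20,  s[7] = 11,  s[8] = 10,  s[9] = 1.
Since s[9] = s[1] = 1, the sequence is periodic with period 8.
(700 - 1) mod 8 = 3, so s[700] = s[4] = 30.

30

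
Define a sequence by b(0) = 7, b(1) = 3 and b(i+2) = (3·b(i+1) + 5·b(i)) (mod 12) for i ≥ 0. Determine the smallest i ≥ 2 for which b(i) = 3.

3

b(0) = 7; b(1) = 3; b(2) = 8; b(3) = 3; b(4) = 1; b(5) = 6; b(6) = 11; b(7) = 3; b(8) = 4; b(9) = 3; b(10) = 5; b(11) = 6; b(12) = 7; b(13) = 3.
The sequence repeats with period 12.
The value 3 first appears (with i ≥ 2) at b(3).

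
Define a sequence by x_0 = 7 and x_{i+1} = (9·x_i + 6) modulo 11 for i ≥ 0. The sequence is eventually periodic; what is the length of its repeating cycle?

Listing terms: x_0 = 7, x_1 = 3, x_2 = 0, x_3 = 6, x_4 = 5, x_5 = 7.
The sequence repeats with period 5.

5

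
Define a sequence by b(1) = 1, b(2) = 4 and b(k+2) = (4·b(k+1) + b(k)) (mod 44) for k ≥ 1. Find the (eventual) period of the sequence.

b(1) = 1; b(2) = 4; b(3) = 17; b(4) = 28; b(5) = 41; b(6) = 16; b(7) = 17; b(8) = 40; b(9) = 1; b(10) = 0; b(11) = 1; b(12) = 4.
The sequence repeats with period 10.

10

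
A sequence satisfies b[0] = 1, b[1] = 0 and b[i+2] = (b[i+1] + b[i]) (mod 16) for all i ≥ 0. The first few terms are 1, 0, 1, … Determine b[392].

Listing terms: b[0] = 1, b[1] = 0, b[2] = 1, b[3] = 1, b[4] = 2, b[5] = 3, b[6] = 5, b[7] = 8, b[8] = 13, b[9] = 5, b[10] = 2, b[11] = 7, b[12] = 9, b[13] = 0, b[14] = 9, b[15] = 9, b[16] = 2, b[17] = 11, b[18] = 13, b[19] = 8, b[20] = 5, b[21] = 13, b[22] = 2, b[23] = 15, b[24] = 1, b[25] = 0.
The sequence repeats with period 24.
(392 - 0) mod 24 = 8, so b[392] = b[8] = 13.

13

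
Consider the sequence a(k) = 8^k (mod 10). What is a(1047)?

2

Computing terms: a(1) = 8,  a(2) = 4,  a(3) = 2,  a(4) = 6,  a(5) = 8.
The sequence repeats with period 4.
So a(1047) = a(1 + ((1047-1) mod 4)) = a(3) = 2.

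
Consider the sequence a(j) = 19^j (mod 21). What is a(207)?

Listing terms: a(1) = 19,  a(2) = 4,  a(3) = 13,  a(4) = 16,  a(5) = 10,  a(6) = 1,  a(7) = 19.
The sequence repeats with period 6.
(207 - 1) mod 6 = 2, so a(207) = a(3) = 13.

13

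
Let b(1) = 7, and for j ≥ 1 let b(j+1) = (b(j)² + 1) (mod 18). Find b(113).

Listing terms: b(1) = 7; b(2) = 14; b(3) = 17; b(4) = 2; b(5) = 5; b(6) = 8; b(7) = 11; b(8) = 14.
Since b(8) = b(2) = 14, the sequence is eventually periodic: after a pre-period of length 1 it cycles with period 6.
For j ≥ 2, b(j) depends only on (j - 2) mod 6. (113 - 2) mod 6 = 3, so b(113) = b(5) = 5.

5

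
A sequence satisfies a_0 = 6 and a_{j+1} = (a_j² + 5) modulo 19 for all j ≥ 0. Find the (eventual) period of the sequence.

4

a_0 = 6; a_1 = 3; a_2 = 14; a_3 = 11; a_4 = 12; a_5 = 16; a_6 = 14.
Since a_6 = a_2 = 14, the sequence is eventually periodic: after a pre-period of length 2 it cycles with period 4.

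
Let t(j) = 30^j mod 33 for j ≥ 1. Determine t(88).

Computing terms: t(1) = 30,  t(2) = 9,  t(3) = 6,  t(4) = 15,  t(5) = 21,  t(6) = 3,  t(7) = 24,  t(8) = 27,  t(9) = 18,  t(10) = 12,  t(11) = 30.
Since t(11) = t(1) = 30, the sequence is periodic with period 10.
(88 - 1) mod 10 = 7, so t(88) = t(8) = 27.

27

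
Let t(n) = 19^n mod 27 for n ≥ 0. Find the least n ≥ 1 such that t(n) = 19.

1

t(0) = 1; t(1) = 19; t(2) = 10; t(3) = 1.
The sequence repeats with period 3.
The value 19 first appears (with n ≥ 1) at t(1).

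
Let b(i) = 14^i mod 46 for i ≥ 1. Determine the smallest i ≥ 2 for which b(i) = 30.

b(1) = 14, b(2) = 12, b(3) = 30, b(4) = 6, b(5) = 38, b(6) = 26, b(7) = 42, b(8) = 36, b(9) = 44, b(10) = 18, b(11) = 22, b(12) = 32, b(13) = 34, b(14) = 16, b(15) = 40, b(16) = 8, b(17) = 20, b(18) = 4, b(19) = 10, b(20) = 2, b(21) = 28, b(22) = 24, b(23) = 14.
Since b(23) = b(1) = 14, the sequence is periodic with period 22.
The value 30 first appears (with i ≥ 2) at b(3).

3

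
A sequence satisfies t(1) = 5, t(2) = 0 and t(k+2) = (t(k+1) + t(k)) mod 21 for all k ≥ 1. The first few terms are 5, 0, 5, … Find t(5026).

We have t(1) = 5,  t(2) = 0,  t(3) = 5,  t(4) = 5,  t(5) = 10,  t(6) = 15,  t(7) = 4,  t(8) = 19,  t(9) = 2,  t(10) = 0,  t(11) = 2,  t(12) = 2,  t(13) = 4,  t(14) = 6,  t(15) = 10,  t(16) = 16,  t(17) = 5,  t(18) = 0.
Since (t(17), t(18)) = (t(1), t(2)) = (5, 0) (two consecutive terms determine the rest), the sequence is periodic with period 16.
So t(5026) = t(1 + ((5026-1) mod 16)) = t(2) = 0.

0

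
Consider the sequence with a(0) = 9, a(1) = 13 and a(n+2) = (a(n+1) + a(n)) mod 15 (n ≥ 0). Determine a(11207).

Computing terms: a(0) = 9; a(1) = 13; a(2) = 7; a(3) = 5; a(4) = 12; a(5) = 2; a(6) = 14; a(7) = 1; a(8) = 0; a(9) = 1; a(10) = 1; a(11) = 2; a(12) = 3; a(13) = 5; a(14) = 8; a(15) = 13; a(16) = 6; a(17) = 4; a(18) = 10; a(19) = 14; a(20) = 9; a(21) = 8; a(22) = 2; a(23) = 10; a(24) = 12; a(25) = 7; a(26) = 4; a(27) = 11; a(28) = 0; a(29) = 11; a(30) = 11; a(31) = 7; a(32) = 3; a(33) = 10; a(34) = 13; a(35) = 8; a(36) = 6; a(37) = 14; a(38) = 5; a(39) = 4; a(40) = 9; a(41) = 13.
Since (a(40), a(41)) = (a(0), a(1)) = (9, 13) (two consecutive terms determine the rest), the sequence is periodic with period 40.
(11207 - 0) mod 40 = 7, so a(11207) = a(7) = 1.

1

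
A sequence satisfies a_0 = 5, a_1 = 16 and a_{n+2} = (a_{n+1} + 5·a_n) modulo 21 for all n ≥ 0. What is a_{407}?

1

We have a_0 = 5; a_1 = 16; a_2 = 20; a_3 = 16; a_4 = 11; a_5 = 7; a_6 = 20; a_7 = 13; a_8 = 8; a_9 = 10; a_{10} = 8; a_{11} = 16; a_{12} = 14; a_{13} = 10; a_{14} = 17; a_{15} = 4; a_{16} = 5; a_{17} = 4; a_{18} = 8; a_{19} = 7; a_{20} = 5; a_{21} = 19; a_{22} = 2; a_{23} = 13; a_{24} = 2; a_{25} = 4; a_{26} = 14; a_{27} = 13; a_{28} = 20; a_{29} = 1; a_{30} = 17; a_{31} = 1; a_{32} = 2; a_{33} = 7; a_{34} = 17; a_{35} = 10; a_{36} = 11; a_{37} = 19; a_{38} = 11; a_{39} = 1; a_{40} = 14; a_{41} = 19; a_{42} = 5; a_{43} = 16.
Since (a_{42}, a_{43}) = (a_0, a_1) = (5, 16) (two consecutive terms determine the rest), the sequence is periodic with period 42.
(407 - 0) mod 42 = 29, so a_{407} = a_{29} = 1.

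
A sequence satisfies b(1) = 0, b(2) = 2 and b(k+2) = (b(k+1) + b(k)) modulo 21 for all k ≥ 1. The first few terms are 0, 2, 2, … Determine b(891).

b(1) = 0, b(2) = 2, b(3) = 2, b(4) = 4, b(5) = 6, b(6) = 10, b(7) = 16, b(8) = 5, b(9) = 0, b(10) = 5, b(11) = 5, b(12) = 10, b(13) = 15, b(14) = 4, b(15) = 19, b(16) = 2, b(17) = 0, b(18) = 2.
The sequence repeats with period 16.
So b(891) = b(1 + ((891-1) mod 16)) = b(11) = 5.

5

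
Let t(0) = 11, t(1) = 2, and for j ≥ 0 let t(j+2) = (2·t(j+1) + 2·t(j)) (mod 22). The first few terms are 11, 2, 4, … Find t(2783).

12

Computing terms: t(0) = 11, t(1) = 2, t(2) = 4, t(3) = 12, t(4) = 10, t(5) = 0, t(6) = 20, t(7) = 18, t(8) = 10, t(9) = 12, t(10) = 0, t(11) = 2, t(12) = 4.
Since (t(11), t(12)) = (t(1), t(2)) = (2, 4) (two consecutive terms determine the rest), the sequence is eventually periodic: after a pre-period of length 1 it cycles with period 10.
For j ≥ 1, t(j) depends only on (j - 1) mod 10. (2783 - 1) mod 10 = 2, so t(2783) = t(3) = 12.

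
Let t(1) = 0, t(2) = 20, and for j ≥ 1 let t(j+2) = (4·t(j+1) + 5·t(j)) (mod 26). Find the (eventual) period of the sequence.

We have t(1) = 0, t(2) = 20, t(3) = 2, t(4) = 4, t(5) = 0, t(6) = 20.
Since (t(5), t(6)) = (t(1), t(2)) = (0, 20) (two consecutive terms determine the rest), the sequence is periodic with period 4.

4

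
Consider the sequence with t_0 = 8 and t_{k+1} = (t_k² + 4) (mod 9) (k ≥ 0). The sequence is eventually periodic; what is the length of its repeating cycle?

Listing terms: t_0 = 8, t_1 = 5, t_2 = 2, t_3 = 8.
Since t_3 = t_0 = 8, the sequence is periodic with period 3.

3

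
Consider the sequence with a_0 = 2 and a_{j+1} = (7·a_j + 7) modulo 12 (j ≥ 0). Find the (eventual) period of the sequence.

Listing terms: a_0 = 2; a_1 = 9; a_2 = 10; a_3 = 5; a_4 = 6; a_5 = 1; a_6 = 2.
The sequence repeats with period 6.

6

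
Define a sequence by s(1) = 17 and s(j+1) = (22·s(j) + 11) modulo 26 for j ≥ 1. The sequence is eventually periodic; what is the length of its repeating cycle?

We have s(1) = 17, s(2) = 21, s(3) = 5, s(4) = 17.
The sequence repeats with period 3.

3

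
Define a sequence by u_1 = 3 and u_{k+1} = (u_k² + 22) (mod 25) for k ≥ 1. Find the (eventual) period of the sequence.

We have u_1 = 3; u_2 = 6; u_3 = 8; u_4 = 11; u_5 = 18; u_6 = 21; u_7 = 13; u_8 = 16; u_9 = 3.
The sequence repeats with period 8.

8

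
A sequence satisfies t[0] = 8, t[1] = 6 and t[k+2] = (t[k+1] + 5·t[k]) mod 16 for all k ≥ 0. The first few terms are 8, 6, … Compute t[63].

12

t[0] = 8, t[1] = 6, t[2] = 14, t[3] = 12, t[4] = 2, t[5] = 14, t[6] = 8, t[7] = 14, t[8] = 6, t[9] = 12, t[10] = 10, t[11] = 6, t[12] = 8, t[13] = 6.
The sequence repeats with period 12.
So t[63] = t[0 + ((63-0) mod 12)] = t[3] = 12.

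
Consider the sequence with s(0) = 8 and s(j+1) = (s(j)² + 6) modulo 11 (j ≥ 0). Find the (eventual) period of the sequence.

We have s(0) = 8, s(1) = 4, s(2) = 0, s(3) = 6, s(4) = 9, s(5) = 10, s(6) = 7, s(7) = 0.
Since s(7) = s(2) = 0, the sequence is eventually periodic: after a pre-period of length 2 it cycles with period 5.

5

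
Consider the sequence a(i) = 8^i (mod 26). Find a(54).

12

We have a(1) = 8, a(2) = 12, a(3) = 18, a(4) = 14, a(5) = 8.
The sequence repeats with period 4.
(54 - 1) mod 4 = 1, so a(54) = a(2) = 12.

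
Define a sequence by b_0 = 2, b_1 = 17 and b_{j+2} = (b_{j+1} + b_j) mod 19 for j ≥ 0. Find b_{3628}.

15

We have b_0 = 2, b_1 = 17, b_2 = 0, b_3 = 17, b_4 = 17, b_5 = 15, b_6 = 13, b_7 = 9, b_8 = 3, b_9 = 12, b_{10} = 15, b_{11} = 8, b_{12} = 4, b_{13} = 12, b_{14} = 16, b_{15} = 9, b_{16} = 6, b_{17} = 15, b_{18} = 2, b_{19} = 17.
The sequence repeats with period 18.
So b_{3628} = b_{0 + ((3628-0) mod 18)} = b_{10} = 15.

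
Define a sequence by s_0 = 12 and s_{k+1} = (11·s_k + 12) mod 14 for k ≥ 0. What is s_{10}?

4

Computing terms: s_0 = 12, s_1 = 4, s_2 = 0, s_3 = 12.
Since s_3 = s_0 = 12, the sequence is periodic with period 3.
(10 - 0) mod 3 = 1, so s_{10} = s_1 = 4.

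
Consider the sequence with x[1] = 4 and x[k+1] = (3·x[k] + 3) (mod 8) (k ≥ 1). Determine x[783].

x[1] = 4; x[2] = 7; x[3] = 0; x[4] = 3; x[5] = 4.
The sequence repeats with period 4.
So x[783] = x[1 + ((783-1) mod 4)] = x[3] = 0.

0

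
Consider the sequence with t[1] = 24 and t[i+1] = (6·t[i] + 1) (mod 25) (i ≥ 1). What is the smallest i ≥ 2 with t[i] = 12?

t[1] = 24, t[2] = 20, t[3] = 21, t[4] = 2, t[5] = 13, t[6] = 4, t[7] = 0, t[8] = 1, t[9] = 7, t[10] = 18, t[11] = 9, t[12] = 5, t[13] = 6, t[14] = 12, t[15] = 23, t[16] = 14, t[17] = 10, t[18] = 11, t[19] = 17, t[20] = 3, t[21] = 19, t[22] = 15, t[23] = 16, t[24] = 22, t[25] = 8, t[26] = 24.
Since t[26] = t[1] = 24, the sequence is periodic with period 25.
The value 12 first appears (with i ≥ 2) at t[14].

14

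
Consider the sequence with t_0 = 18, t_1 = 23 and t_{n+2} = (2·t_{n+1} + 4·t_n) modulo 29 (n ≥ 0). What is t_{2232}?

We have t_0 = 18; t_1 = 23; t_2 = 2; t_3 = 9; t_4 = 26; t_5 = 1; t_6 = 19; t_7 = 13; t_8 = 15; t_9 = 24; t_{10} = 21; t_{11} = 22; t_{12} = 12; t_{13} = 25; t_{14} = 11; t_{15} = 6; t_{16} = 27; t_{17} = 20; t_{18} = 3; t_{19} = 28; t_{20} = 10; t_{21} = 16; t_{22} = 14; t_{23} = 5; t_{24} = 8; t_{25} = 7; t_{26} = 17; t_{27} = 4; t_{28} = 18; t_{29} = 23.
The sequence repeats with period 28.
(2232 - 0) mod 28 = 20, so t_{2232} = t_{20} = 10.

10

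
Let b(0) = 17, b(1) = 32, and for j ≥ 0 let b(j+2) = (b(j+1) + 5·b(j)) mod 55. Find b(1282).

7

Listing terms: b(0) = 17,  b(1) = 32,  b(2) = 7,  b(3) = 2,  b(4) = 37,  b(5) = 47,  b(6) = 12,  b(7) = 27,  b(8) = 32,  b(9) = 2,  b(10) = 52,  b(11) = 7,  b(12) = 47,  b(13) = 27,  b(14) = 42,  b(15) = 12,  b(16) = 2,  b(17) = 7,  b(18) = 17,  b(19) = 52,  b(20) = 27,  b(21) = 12,  b(22) = 37,  b(23) = 42,  b(24) = 7,  b(25) = 52,  b(26) = 32,  b(27) = 17,  b(28) = 12,  b(29) = 42,  b(30) = 47,  b(31) = 37,  b(32) = 52,  b(33) = 17,  b(34) = 2,  b(35) = 32,  b(36) = 42,  b(37) = 37,  b(38) = 27,  b(39) = 47,  b(40) = 17,  b(41) = 32.
Since (b(40), b(41)) = (b(0), b(1)) = (17, 32) (two consecutive terms determine the rest), the sequence is periodic with period 40.
(1282 - 0) mod 40 = 2, so b(1282) = b(2) = 7.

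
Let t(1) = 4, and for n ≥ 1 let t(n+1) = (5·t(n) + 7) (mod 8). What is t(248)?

Computing terms: t(1) = 4, t(2) = 3, t(3) = 6, t(4) = 5, t(5) = 0, t(6) = 7, t(7) = 2, t(8) = 1, t(9) = 4.
The sequence repeats with period 8.
So t(248) = t(1 + ((248-1) mod 8)) = t(8) = 1.

1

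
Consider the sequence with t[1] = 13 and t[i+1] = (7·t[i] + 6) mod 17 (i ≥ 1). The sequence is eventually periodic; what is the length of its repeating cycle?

16

t[1] = 13, t[2] = 12, t[3] = 5, t[4] = 7, t[5] = 4, t[6] = 0, t[7] = 6, t[8] = 14, t[9] = 2, t[10] = 3, t[11] = 10, t[12] = 8, t[13] = 11, t[14] = 15, t[15] = 9, t[16] = 1, t[17] = 13.
Since t[17] = t[1] = 13, the sequence is periodic with period 16.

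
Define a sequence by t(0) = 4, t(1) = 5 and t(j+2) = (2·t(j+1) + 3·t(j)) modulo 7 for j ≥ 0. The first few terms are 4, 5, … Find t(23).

6

t(0) = 4, t(1) = 5, t(2) = 1, t(3) = 3, t(4) = 2, t(5) = 6, t(6) = 4, t(7) = 5.
The sequence repeats with period 6.
So t(23) = t(0 + ((23-0) mod 6)) = t(5) = 6.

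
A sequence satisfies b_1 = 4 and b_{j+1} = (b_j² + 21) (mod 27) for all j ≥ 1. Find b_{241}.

b_1 = 4; b_2 = 10; b_3 = 13; b_4 = 1; b_5 = 22; b_6 = 19; b_7 = 4.
The sequence repeats with period 6.
So b_{241} = b_{1 + ((241-1) mod 6)} = b_1 = 4.

4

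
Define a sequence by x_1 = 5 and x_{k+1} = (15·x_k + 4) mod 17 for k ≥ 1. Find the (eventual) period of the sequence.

8

Listing terms: x_1 = 5,  x_2 = 11,  x_3 = 16,  x_4 = 6,  x_5 = 9,  x_6 = 3,  x_7 = 15,  x_8 = 8,  x_9 = 5.
Since x_9 = x_1 = 5, the sequence is periodic with period 8.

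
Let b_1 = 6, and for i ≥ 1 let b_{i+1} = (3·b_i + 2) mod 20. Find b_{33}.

6

b_1 = 6; b_2 = 0; b_3 = 2; b_4 = 8; b_5 = 6.
The sequence repeats with period 4.
(33 - 1) mod 4 = 0, so b_{33} = b_1 = 6.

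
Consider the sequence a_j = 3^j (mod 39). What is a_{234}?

Listing terms: a_0 = 1,  a_1 = 3,  a_2 = 9,  a_3 = 27,  a_4 = 3.
Since a_4 = a_1 = 3, the sequence is eventually periodic: after a pre-period of length 1 it cycles with period 3.
For j ≥ 1, a_j depends only on (j - 1) mod 3. (234 - 1) mod 3 = 2, so a_{234} = a_3 = 27.

27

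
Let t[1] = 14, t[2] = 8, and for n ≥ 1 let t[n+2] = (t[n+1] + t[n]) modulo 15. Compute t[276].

3

t[1] = 14, t[2] = 8, t[3] = 7, t[4] = 0, t[5] = 7, t[6] = 7, t[7] = 14, t[8] = 6, t[9] = 5, t[10] = 11, t[11] = 1, t[12] = 12, t[13] = 13, t[14] = 10, t[15] = 8, t[16] = 3, t[17] = 11, t[18] = 14, t[19] = 10, t[20] = 9, t[21] = 4, t[22] = 13, t[23] = 2, t[24] = 0, t[25] = 2, t[26] = 2, t[27] = 4, t[28] = 6, t[29] = 10, t[30] = 1, t[31] = 11, t[32] = 12, t[33] = 8, t[34] = 5, t[35] = 13, t[36] = 3, t[37] = 1, t[38] = 4, t[39] = 5, t[40] = 9, t[41] = 14, t[42] = 8.
Since (t[41], t[42]) = (t[1], t[2]) = (14, 8) (two consecutive terms determine the rest), the sequence is periodic with period 40.
(276 - 1) mod 40 = 35, so t[276] = t[36] = 3.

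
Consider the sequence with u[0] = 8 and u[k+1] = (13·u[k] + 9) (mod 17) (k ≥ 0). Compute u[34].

Computing terms: u[0] = 8, u[1] = 11, u[2] = 16, u[3] = 13, u[4] = 8.
The sequence repeats with period 4.
(34 - 0) mod 4 = 2, so u[34] = u[2] = 16.

16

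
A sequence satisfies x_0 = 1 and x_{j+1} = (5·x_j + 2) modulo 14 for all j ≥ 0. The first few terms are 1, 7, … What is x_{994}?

x_0 = 1, x_1 = 7, x_2 = 9, x_3 = 5, x_4 = 13, x_5 = 11, x_6 = 1.
The sequence repeats with period 6.
So x_{994} = x_{0 + ((994-0) mod 6)} = x_4 = 13.

13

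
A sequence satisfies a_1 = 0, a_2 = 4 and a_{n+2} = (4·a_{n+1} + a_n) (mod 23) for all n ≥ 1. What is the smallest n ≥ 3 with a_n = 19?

8

We have a_1 = 0; a_2 = 4; a_3 = 16; a_4 = 22; a_5 = 12; a_6 = 1; a_7 = 16; a_8 = 19; a_9 = 0; a_{10} = 19; a_{11} = 7; a_{12} = 1; a_{13} = 11; a_{14} = 22; a_{15} = 7; a_{16} = 4; a_{17} = 0; a_{18} = 4.
Since (a_{17}, a_{18}) = (a_1, a_2) = (0, 4) (two consecutive terms determine the rest), the sequence is periodic with period 16.
The value 19 first appears (with n ≥ 3) at a_8.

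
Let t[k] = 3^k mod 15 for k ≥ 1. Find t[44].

Listing terms: t[1] = 3,  t[2] = 9,  t[3] = 12,  t[4] = 6,  t[5] = 3.
The sequence repeats with period 4.
(44 - 1) mod 4 = 3, so t[44] = t[4] = 6.

6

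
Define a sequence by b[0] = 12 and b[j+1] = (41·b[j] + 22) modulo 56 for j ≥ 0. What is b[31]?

38

Computing terms: b[0] = 12, b[1] = 10, b[2] = 40, b[3] = 38, b[4] = 12.
The sequence repeats with period 4.
So b[31] = b[0 + ((31-0) mod 4)] = b[3] = 38.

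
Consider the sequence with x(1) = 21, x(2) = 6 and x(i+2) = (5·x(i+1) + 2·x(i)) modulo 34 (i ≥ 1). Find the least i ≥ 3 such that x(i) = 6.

10

Listing terms: x(1) = 21, x(2) = 6, x(3) = 4, x(4) = 32, x(5) = 32, x(6) = 20, x(7) = 28, x(8) = 10, x(9) = 4, x(10) = 6, x(11) = 4.
Since (x(10), x(11)) = (x(2), x(3)) = (6, 4) (two consecutive terms determine the rest), the sequence is eventually periodic: after a pre-period of length 1 it cycles with period 8.
The value 6 next appears (with i ≥ 3) at x(10).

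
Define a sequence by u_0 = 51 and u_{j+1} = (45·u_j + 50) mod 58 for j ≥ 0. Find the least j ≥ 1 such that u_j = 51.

We have u_0 = 51; u_1 = 25; u_2 = 15; u_3 = 29; u_4 = 21; u_5 = 9; u_6 = 49; u_7 = 51.
The sequence repeats with period 7.
The value 51 next appears (with j ≥ 1) at u_7.

7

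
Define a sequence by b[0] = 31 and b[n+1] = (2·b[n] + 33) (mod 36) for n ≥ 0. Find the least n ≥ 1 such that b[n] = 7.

2

Computing terms: b[0] = 31,  b[1] = 23,  b[2] = 7,  b[3] = 11,  b[4] = 19,  b[5] = 35,  b[6] = 31.
Since b[6] = b[0] = 31, the sequence is periodic with period 6.
The value 7 first appears (with n ≥ 1) at b[2].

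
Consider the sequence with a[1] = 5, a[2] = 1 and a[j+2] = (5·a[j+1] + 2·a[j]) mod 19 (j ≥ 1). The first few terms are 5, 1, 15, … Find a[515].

Computing terms: a[1] = 5; a[2] = 1; a[3] = 15; a[4] = 1; a[5] = 16; a[6] = 6; a[7] = 5; a[8] = 18; a[9] = 5; a[10] = 4; a[11] = 11; a[12] = 6; a[13] = 14; a[14] = 6; a[15] = 1; a[16] = 17; a[17] = 11; a[18] = 13; a[19] = 11; a[20] = 5; a[21] = 9; a[22] = 17; a[23] = 8; a[24] = 17; a[25] = 6; a[26] = 7; a[27] = 9; a[28] = 2; a[29] = 9; a[30] = 11; a[31] = 16; a[32] = 7; a[33] = 10; a[34] = 7; a[35] = 17; a[36] = 4; a[37] = 16; a[38] = 12; a[39] = 16; a[40] = 9; a[41] = 1; a[42] = 4; a[43] = 3; a[44] = 4; a[45] = 7; a[46] = 5; a[47] = 1.
Since (a[46], a[47]) = (a[1], a[2]) = (5, 1) (two consecutive terms determine the rest), the sequence is periodic with period 45.
So a[515] = a[1 + ((515-1) mod 45)] = a[20] = 5.

5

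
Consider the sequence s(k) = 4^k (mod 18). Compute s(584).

16

s(1) = 4,  s(2) = 16,  s(3) = 10,  s(4) = 4.
The sequence repeats with period 3.
So s(584) = s(1 + ((584-1) mod 3)) = s(2) = 16.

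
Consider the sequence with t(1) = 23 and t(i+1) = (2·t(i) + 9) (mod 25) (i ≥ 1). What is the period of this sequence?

20

Computing terms: t(1) = 23, t(2) = 5, t(3) = 19, t(4) = 22, t(5) = 3, t(6) = 15, t(7) = 14, t(8) = 12, t(9) = 8, t(10) = 0, t(11) = 9, t(12) = 2, t(13) = 13, t(14) = 10, t(15) = 4, t(16) = 17, t(17) = 18, t(18) = 20, t(19) = 24, t(20) = 7, t(21) = 23.
The sequence repeats with period 20.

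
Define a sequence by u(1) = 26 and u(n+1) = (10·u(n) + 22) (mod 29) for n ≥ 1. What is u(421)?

26

Computing terms: u(1) = 26; u(2) = 21; u(3) = 0; u(4) = 22; u(5) = 10; u(6) = 6; u(7) = 24; u(8) = 1; u(9) = 3; u(10) = 23; u(11) = 20; u(12) = 19; u(13) = 9; u(14) = 25; u(15) = 11; u(16) = 16; u(17) = 8; u(18) = 15; u(19) = 27; u(20) = 2; u(21) = 13; u(22) = 7; u(23) = 5; u(24) = 14; u(25) = 17; u(26) = 18; u(27) = 28; u(28) = 12; u(29) = 26.
The sequence repeats with period 28.
(421 - 1) mod 28 = 0, so u(421) = u(1) = 26.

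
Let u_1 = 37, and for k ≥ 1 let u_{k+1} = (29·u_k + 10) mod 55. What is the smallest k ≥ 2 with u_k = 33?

u_1 = 37; u_2 = 38; u_3 = 12; u_4 = 28; u_5 = 52; u_6 = 33; u_7 = 32; u_8 = 3; u_9 = 42; u_{10} = 18; u_{11} = 37.
The sequence repeats with period 10.
The value 33 first appears (with k ≥ 2) at u_6.

6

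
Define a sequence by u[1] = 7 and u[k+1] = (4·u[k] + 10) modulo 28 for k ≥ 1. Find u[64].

We have u[1] = 7,  u[2] = 10,  u[3] = 22,  u[4] = 14,  u[5] = 10.
Since u[5] = u[2] = 10, the sequence is eventually periodic: after a pre-period of length 1 it cycles with period 3.
For k ≥ 2, u[k] depends only on (k - 2) mod 3. (64 - 2) mod 3 = 2, so u[64] = u[4] = 14.

14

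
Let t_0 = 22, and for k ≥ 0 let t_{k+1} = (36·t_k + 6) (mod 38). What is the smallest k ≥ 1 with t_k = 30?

We have t_0 = 22, t_1 = 0, t_2 = 6, t_3 = 32, t_4 = 18, t_5 = 8, t_6 = 28, t_7 = 26, t_8 = 30, t_9 = 22.
The sequence repeats with period 9.
The value 30 first appears (with k ≥ 1) at t_8.

8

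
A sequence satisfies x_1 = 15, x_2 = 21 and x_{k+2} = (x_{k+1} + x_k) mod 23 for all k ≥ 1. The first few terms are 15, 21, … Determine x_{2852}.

We have x_1 = 15,  x_2 = 21,  x_3 = 13,  x_4 = 11,  x_5 = 1,  x_6 = 12,  x_7 = 13,  x_8 = 2,  x_9 = 15,  x_{10} = 17,  x_{11} = 9,  x_{12} = 3,  x_{13} = 12,  x_{14} = 15,  x_{15} = 4,  x_{16} = 19,  x_{17} = 0,  x_{18} = 19,  x_{19} = 19,  x_{20} = 15,  x_{21} = 11,  x_{22} = 3,  x_{23} = 14,  x_{24} = 17,  x_{25} = 8,  x_{26} = 2,  x_{27} = 10,  x_{28} = 12,  x_{29} = 22,  x_{30} = 11,  x_{31} = 10,  x_{32} = 21,  x_{33} = 8,  x_{34} = 6,  x_{35} = 14,  x_{36} = 20,  x_{37} = 11,  x_{38} = 8,  x_{39} = 19,  x_{40} = 4,  x_{41} = 0,  x_{42} = 4,  x_{43} = 4,  x_{44} = 8,  x_{45} = 12,  x_{46} = 20,  x_{47} = 9,  x_{48} = 6,  x_{49} = 15,  x_{50} = 21.
The sequence repeats with period 48.
(2852 - 1) mod 48 = 19, so x_{2852} = x_{20} = 15.

15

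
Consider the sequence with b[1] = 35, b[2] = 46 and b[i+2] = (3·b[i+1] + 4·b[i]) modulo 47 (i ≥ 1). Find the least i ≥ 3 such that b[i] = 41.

b[1] = 35; b[2] = 46; b[3] = 43; b[4] = 31; b[5] = 30; b[6] = 26; b[7] = 10; b[8] = 40; b[9] = 19; b[10] = 29; b[11] = 22; b[12] = 41; b[13] = 23; b[14] = 45; b[15] = 39; b[16] = 15; b[17] = 13; b[18] = 5; b[19] = 20; b[20] = 33; b[21] = 38; b[22] = 11; b[23] = 44; b[24] = 35; b[25] = 46.
Since (b[24], b[25]) = (b[1], b[2]) = (35, 46) (two consecutive terms determine the rest), the sequence is periodic with period 23.
The value 41 first appears (with i ≥ 3) at b[12].

12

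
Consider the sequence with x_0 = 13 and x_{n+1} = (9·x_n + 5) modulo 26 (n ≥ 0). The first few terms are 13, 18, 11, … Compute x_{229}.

x_0 = 13,  x_1 = 18,  x_2 = 11,  x_3 = 0,  x_4 = 5,  x_5 = 24,  x_6 = 13.
Since x_6 = x_0 = 13, the sequence is periodic with period 6.
So x_{229} = x_{0 + ((229-0) mod 6)} = x_1 = 18.

18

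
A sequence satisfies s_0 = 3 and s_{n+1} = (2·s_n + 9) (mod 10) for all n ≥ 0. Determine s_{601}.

5

We have s_0 = 3,  s_1 = 5,  s_2 = 9,  s_3 = 7,  s_4 = 3.
The sequence repeats with period 4.
(601 - 0) mod 4 = 1, so s_{601} = s_1 = 5.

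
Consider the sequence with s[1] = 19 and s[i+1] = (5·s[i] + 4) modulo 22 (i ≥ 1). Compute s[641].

19

We have s[1] = 19,  s[2] = 11,  s[3] = 15,  s[4] = 13,  s[5] = 3,  s[6] = 19.
The sequence repeats with period 5.
So s[641] = s[1 + ((641-1) mod 5)] = s[1] = 19.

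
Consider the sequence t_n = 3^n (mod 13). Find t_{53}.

9

We have t_0 = 1, t_1 = 3, t_2 = 9, t_3 = 1.
Since t_3 = t_0 = 1, the sequence is periodic with period 3.
(53 - 0) mod 3 = 2, so t_{53} = t_2 = 9.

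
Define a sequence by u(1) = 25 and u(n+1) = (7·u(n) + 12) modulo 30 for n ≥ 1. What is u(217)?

25

Computing terms: u(1) = 25,  u(2) = 7,  u(3) = 1,  u(4) = 19,  u(5) = 25.
The sequence repeats with period 4.
(217 - 1) mod 4 = 0, so u(217) = u(1) = 25.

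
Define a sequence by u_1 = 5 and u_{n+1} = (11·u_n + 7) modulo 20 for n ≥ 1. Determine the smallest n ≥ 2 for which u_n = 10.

6

u_1 = 5; u_2 = 2; u_3 = 9; u_4 = 6; u_5 = 13; u_6 = 10; u_7 = 17; u_8 = 14; u_9 = 1; u_{10} = 18; u_{11} = 5.
The sequence repeats with period 10.
The value 10 first appears (with n ≥ 2) at u_6.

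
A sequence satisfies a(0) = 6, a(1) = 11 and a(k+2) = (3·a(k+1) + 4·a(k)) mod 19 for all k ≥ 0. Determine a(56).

a(0) = 6,  a(1) = 11,  a(2) = 0,  a(3) = 6,  a(4) = 18,  a(5) = 2,  a(6) = 2,  a(7) = 14,  a(8) = 12,  a(9) = 16,  a(10) = 1,  a(11) = 10,  a(12) = 15,  a(13) = 9,  a(14) = 11,  a(15) = 12,  a(16) = 4,  a(17) = 3,  a(18) = 6,  a(19) = 11.
The sequence repeats with period 18.
So a(56) = a(0 + ((56-0) mod 18)) = a(2) = 0.

0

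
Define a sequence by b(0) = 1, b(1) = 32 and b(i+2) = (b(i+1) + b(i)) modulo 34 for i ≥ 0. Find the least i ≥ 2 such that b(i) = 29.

We have b(0) = 1,  b(1) = 32,  b(2) = 33,  b(3) = 31,  b(4) = 30,  b(5) = 27,  b(6) = 23,  b(7) = 16,  b(8) = 5,  b(9) = 21,  b(10) = 26,  b(11) = 13,  b(12) = 5,  b(13) = 18,  b(14) = 23,  b(15) = 7,  b(16) = 30,  b(17) = 3,  b(18) = 33,  b(19) = 2,  b(20) = 1,  b(21) = 3,  b(22) = 4,  b(23) = 7,  b(24) = 11,  b(25) = 18,  b(26) = 29,  b(27) = 13,  b(28) = 8,  b(29) = 21,  b(30) = 29,  b(31) = 16,  b(32) = 11,  b(33) = 27,  b(34) = 4,  b(35) = 31,  b(36) = 1,  b(37) = 32.
Since (b(36), b(37)) = (b(0), b(1)) = (1, 32) (two consecutive terms determine the rest), the sequence is periodic with period 36.
The value 29 first appears (with i ≥ 2) at b(26).

26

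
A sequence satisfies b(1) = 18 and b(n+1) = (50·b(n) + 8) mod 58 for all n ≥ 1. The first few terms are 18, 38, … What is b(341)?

24

We have b(1) = 18, b(2) = 38, b(3) = 52, b(4) = 56, b(5) = 24, b(6) = 48, b(7) = 30, b(8) = 0, b(9) = 8, b(10) = 2, b(11) = 50, b(12) = 14, b(13) = 12, b(14) = 28, b(15) = 16, b(16) = 54, b(17) = 40, b(18) = 36, b(19) = 10, b(20) = 44, b(21) = 4, b(22) = 34, b(23) = 26, b(24) = 32, b(25) = 42, b(26) = 20, b(27) = 22, b(28) = 6, b(29) = 18.
The sequence repeats with period 28.
(341 - 1) mod 28 = 4, so b(341) = b(5) = 24.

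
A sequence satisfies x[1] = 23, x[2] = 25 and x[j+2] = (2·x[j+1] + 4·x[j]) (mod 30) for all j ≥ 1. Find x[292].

Computing terms: x[1] = 23, x[2] = 25, x[3] = 22, x[4] = 24, x[5] = 16, x[6] = 8, x[7] = 20, x[8] = 12, x[9] = 14, x[10] = 16, x[11] = 28, x[12] = 0, x[13] = 22, x[14] = 14, x[15] = 26, x[16] = 18, x[17] = 20, x[18] = 22, x[19] = 4, x[20] = 6, x[21] = 28, x[22] = 20, x[23] = 2, x[24] = 24, x[25] = 26, x[26] = 28, x[27] = 10, x[28] = 12, x[29] = 4, x[30] = 26, x[31] = 8, x[32] = 0, x[33] = 2, x[34] = 4, x[35] = 16, x[36] = 18, x[37] = 10, x[38] = 2, x[39] = 14, x[40] = 6, x[41] = 8, x[42] = 10, x[43] = 22, x[44] = 24.
Since (x[43], x[44]) = (x[3], x[4]) = (22, 24) (two consecutive terms determine the rest), the sequence is eventually periodic: after a pre-period of length 2 it cycles with period 40.
For j ≥ 3, x[j] depends only on (j - 3) mod 40. (292 - 3) mod 40 = 9, so x[292] = x[12] = 0.

0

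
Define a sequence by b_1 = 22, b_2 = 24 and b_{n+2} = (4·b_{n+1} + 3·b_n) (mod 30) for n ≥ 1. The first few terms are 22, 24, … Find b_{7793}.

24

b_1 = 22,  b_2 = 24,  b_3 = 12,  b_4 = 0,  b_5 = 6,  b_6 = 24,  b_7 = 24,  b_8 = 18,  b_9 = 24,  b_{10} = 0,  b_{11} = 12,  b_{12} = 18,  b_{13} = 18,  b_{14} = 6,  b_{15} = 18,  b_{16} = 0,  b_{17} = 24,  b_{18} = 6,  b_{19} = 6,  b_{20} = 12,  b_{21} = 6,  b_{22} = 0,  b_{23} = 18,  b_{24} = 12,  b_{25} = 12,  b_{26} = 24,  b_{27} = 12.
Since (b_{26}, b_{27}) = (b_2, b_3) = (24, 12) (two consecutive terms determine the rest), the sequence is eventually periodic: after a pre-period of length 1 it cycles with period 24.
For n ≥ 2, b_n depends only on (n - 2) mod 24. (7793 - 2) mod 24 = 15, so b_{7793} = b_{17} = 24.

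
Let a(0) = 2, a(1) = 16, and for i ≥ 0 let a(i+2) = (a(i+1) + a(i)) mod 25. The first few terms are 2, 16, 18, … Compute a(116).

12

a(0) = 2,  a(1) = 16,  a(2) = 18,  a(3) = 9,  a(4) = 2,  a(5) = 11,  a(6) = 13,  a(7) = 24,  a(8) = 12,  a(9) = 11,  a(10) = 23,  a(11) = 9,  a(12) = 7,  a(13) = 16,  a(14) = 23,  a(15) = 14,  a(16) = 12,  a(17) = 1,  a(18) = 13,  a(19) = 14,  a(20) = 2,  a(21) = 16.
Since (a(20), a(21)) = (a(0), a(1)) = (2, 16) (two consecutive terms determine the rest), the sequence is periodic with period 20.
So a(116) = a(0 + ((116-0) mod 20)) = a(16) = 12.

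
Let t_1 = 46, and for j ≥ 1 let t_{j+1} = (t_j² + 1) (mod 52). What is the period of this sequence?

We have t_1 = 46, t_2 = 37, t_3 = 18, t_4 = 13, t_5 = 14, t_6 = 41, t_7 = 18.
Since t_7 = t_3 = 18, the sequence is eventually periodic: after a pre-period of length 2 it cycles with period 4.

4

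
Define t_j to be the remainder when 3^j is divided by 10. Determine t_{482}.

Computing terms: t_1 = 3,  t_2 = 9,  t_3 = 7,  t_4 = 1,  t_5 = 3.
Since t_5 = t_1 = 3, the sequence is periodic with period 4.
(482 - 1) mod 4 = 1, so t_{482} = t_2 = 9.

9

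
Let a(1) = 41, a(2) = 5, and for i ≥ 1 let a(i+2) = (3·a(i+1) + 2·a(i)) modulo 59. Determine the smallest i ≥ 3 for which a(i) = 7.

Computing terms: a(1) = 41; a(2) = 5; a(3) = 38; a(4) = 6; a(5) = 35; a(6) = 58; a(7) = 8; a(8) = 22; a(9) = 23; a(10) = 54; a(11) = 31; a(12) = 24; a(13) = 16; a(14) = 37; a(15) = 25; a(16) = 31; a(17) = 25; a(18) = 19; a(19) = 48; a(20) = 5; a(21) = 52; a(22) = 48; a(23) = 12; a(24) = 14; a(25) = 7; a(26) = 49; a(27) = 43; a(28) = 50; a(29) = 0; a(30) = 41; a(31) = 5.
Since (a(30), a(31)) = (a(1), a(2)) = (41, 5) (two consecutive terms determine the rest), the sequence is periodic with period 29.
The value 7 first appears (with i ≥ 3) at a(25).

25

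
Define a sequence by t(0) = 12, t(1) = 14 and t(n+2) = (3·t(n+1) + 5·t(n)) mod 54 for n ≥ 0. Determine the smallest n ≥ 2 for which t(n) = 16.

15

We have t(0) = 12,  t(1) = 14,  t(2) = 48,  t(3) = 52,  t(4) = 18,  t(5) = 44,  t(6) = 6,  t(7) = 22,  t(8) = 42,  t(9) = 20,  t(10) = 0,  t(11) = 46,  t(12) = 30,  t(13) = 50,  t(14) = 30,  t(15) = 16,  t(16) = 36,  t(17) = 26,  t(18) = 42,  t(19) = 40,  t(20) = 6,  t(21) = 2,  t(22) = 36,  t(23) = 10,  t(24) = 48,  t(25) = 32,  t(26) = 12,  t(27) = 34,  t(28) = 0,  t(29) = 8,  t(30) = 24,  t(31) = 4,  t(32) = 24,  t(33) = 38,  t(34) = 18,  t(35) = 28,  t(36) = 12,  t(37) = 14.
Since (t(36), t(37)) = (t(0), t(1)) = (12, 14) (two consecutive terms determine the rest), the sequence is periodic with period 36.
The value 16 first appears (with n ≥ 2) at t(15).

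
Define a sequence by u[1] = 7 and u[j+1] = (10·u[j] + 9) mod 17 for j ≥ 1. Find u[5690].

We have u[1] = 7, u[2] = 11, u[3] = 0, u[4] = 9, u[5] = 14, u[6] = 13, u[7] = 3, u[8] = 5, u[9] = 8, u[10] = 4, u[11] = 15, u[12] = 6, u[13] = 1, u[14] = 2, u[15] = 12, u[16] = 10, u[17] = 7.
The sequence repeats with period 16.
(5690 - 1) mod 16 = 9, so u[5690] = u[10] = 4.

4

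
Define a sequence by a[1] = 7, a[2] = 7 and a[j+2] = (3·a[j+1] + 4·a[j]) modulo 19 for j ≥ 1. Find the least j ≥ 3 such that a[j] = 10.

10

a[1] = 7, a[2] = 7, a[3] = 11, a[4] = 4, a[5] = 18, a[6] = 13, a[7] = 16, a[8] = 5, a[9] = 3, a[10] = 10, a[11] = 4, a[12] = 14, a[13] = 1, a[14] = 2, a[15] = 10, a[16] = 0, a[17] = 2, a[18] = 6, a[19] = 7, a[20] = 7.
The sequence repeats with period 18.
The value 10 first appears (with j ≥ 3) at a[10].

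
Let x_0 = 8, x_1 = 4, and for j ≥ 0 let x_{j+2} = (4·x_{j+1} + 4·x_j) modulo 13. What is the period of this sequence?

21

We have x_0 = 8; x_1 = 4; x_2 = 9; x_3 = 0; x_4 = 10; x_5 = 1; x_6 = 5; x_7 = 11; x_8 = 12; x_9 = 1; x_{10} = 0; x_{11} = 4; x_{12} = 3; x_{13} = 2; x_{14} = 7; x_{15} = 10; x_{16} = 3; x_{17} = 0; x_{18} = 12; x_{19} = 9; x_{20} = 6; x_{21} = 8; x_{22} = 4.
The sequence repeats with period 21.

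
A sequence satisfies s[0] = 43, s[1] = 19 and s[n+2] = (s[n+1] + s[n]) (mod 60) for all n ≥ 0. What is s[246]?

Listing terms: s[0] = 43; s[1] = 19; s[2] = 2; s[3] = 21; s[4] = 23; s[5] = 44; s[6] = 7; s[7] = 51; s[8] = 58; s[9] = 49; s[10] = 47; s[11] = 36; s[12] = 23; s[13] = 59; s[14] = 22; s[15] = 21; s[16] = 43; s[17] = 4; s[18] = 47; s[19] = 51; s[20] = 38; s[21] = 29; s[22] = 7; s[23] = 36; s[24] = 43; s[25] = 19.
The sequence repeats with period 24.
So s[246] = s[0 + ((246-0) mod 24)] = s[6] = 7.

7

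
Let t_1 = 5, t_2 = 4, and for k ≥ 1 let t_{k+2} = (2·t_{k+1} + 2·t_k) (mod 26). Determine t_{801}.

t_1 = 5,  t_2 = 4,  t_3 = 18,  t_4 = 18,  t_5 = 20,  t_6 = 24,  t_7 = 10,  t_8 = 16,  t_9 = 0,  t_{10} = 6,  t_{11} = 12,  t_{12} = 10,  t_{13} = 18,  t_{14} = 4,  t_{15} = 18.
Since (t_{14}, t_{15}) = (t_2, t_3) = (4, 18) (two consecutive terms determine the rest), the sequence is eventually periodic: after a pre-period of length 1 it cycles with period 12.
For k ≥ 2, t_k depends only on (k - 2) mod 12. (801 - 2) mod 12 = 7, so t_{801} = t_9 = 0.

0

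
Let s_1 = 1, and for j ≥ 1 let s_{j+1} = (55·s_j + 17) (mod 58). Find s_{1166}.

18

s_1 = 1; s_2 = 14; s_3 = 33; s_4 = 34; s_5 = 31; s_6 = 40; s_7 = 13; s_8 = 36; s_9 = 25; s_{10} = 0; s_{11} = 17; s_{12} = 24; s_{13} = 3; s_{14} = 8; s_{15} = 51; s_{16} = 38; s_{17} = 19; s_{18} = 18; s_{19} = 21; s_{20} = 12; s_{21} = 39; s_{22} = 16; s_{23} = 27; s_{24} = 52; s_{25} = 35; s_{26} = 28; s_{27} = 49; s_{28} = 44; s_{29} = 1.
The sequence repeats with period 28.
(1166 - 1) mod 28 = 17, so s_{1166} = s_{18} = 18.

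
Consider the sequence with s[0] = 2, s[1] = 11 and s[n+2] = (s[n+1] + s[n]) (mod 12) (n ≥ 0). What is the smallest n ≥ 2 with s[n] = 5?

Computing terms: s[0] = 2, s[1] = 11, s[2] = 1, s[3] = 0, s[4] = 1, s[5] = 1, s[6] = 2, s[7] = 3, s[8] = 5, s[9] = 8, s[10] = 1, s[11] = 9, s[12] = 10, s[13] = 7, s[14] = 5, s[15] = 0, s[16] = 5, s[17] = 5, s[18] = 10, s[19] = 3, s[20] = 1, s[21] = 4, s[22] = 5, s[23] = 9, s[24] = 2, s[25] = 11.
Since (s[24], s[25]) = (s[0], s[1]) = (2, 11) (two consecutive terms determine the rest), the sequence is periodic with period 24.
The value 5 first appears (with n ≥ 2) at s[8].

8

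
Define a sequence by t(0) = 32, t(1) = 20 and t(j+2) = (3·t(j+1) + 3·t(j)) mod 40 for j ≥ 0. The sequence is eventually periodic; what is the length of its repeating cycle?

12

We have t(0) = 32; t(1) = 20; t(2) = 36; t(3) = 8; t(4) = 12; t(5) = 20; t(6) = 16; t(7) = 28; t(8) = 12; t(9) = 0; t(10) = 36; t(11) = 28; t(12) = 32; t(13) = 20.
Since (t(12), t(13)) = (t(0), t(1)) = (32, 20) (two consecutive terms determine the rest), the sequence is periodic with period 12.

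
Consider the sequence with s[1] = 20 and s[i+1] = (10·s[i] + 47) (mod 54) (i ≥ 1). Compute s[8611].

We have s[1] = 20,  s[2] = 31,  s[3] = 33,  s[4] = 53,  s[5] = 37,  s[6] = 39,  s[7] = 5,  s[8] = 43,  s[9] = 45,  s[10] = 11,  s[11] = 49,  s[12] = 51,  s[13] = 17,  s[14] = 1,  s[15] = 3,  s[16] = 23,  s[17] = 7,  s[18] = 9,  s[19] = 29,  s[20] = 13,  s[21] = 15,  s[22] = 35,  s[23] = 19,  s[24] = 21,  s[25] = 41,  s[26] = 25,  s[27] = 27,  s[28] = 47,  s[29] = 31.
Since s[29] = s[2] = 31, the sequence is eventually periodic: after a pre-period of length 1 it cycles with period 27.
For i ≥ 2, s[i] depends only on (i - 2) mod 27. (8611 - 2) mod 27 = 23, so s[8611] = s[25] = 41.

41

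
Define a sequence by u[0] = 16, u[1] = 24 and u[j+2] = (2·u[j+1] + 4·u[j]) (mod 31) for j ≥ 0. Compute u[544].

We have u[0] = 16, u[1] = 24, u[2] = 19, u[3] = 10, u[4] = 3, u[5] = 15, u[6] = 11, u[7] = 20, u[8] = 22, u[9] = 0, u[10] = 26, u[11] = 21, u[12] = 22, u[13] = 4, u[14] = 3, u[15] = 22, u[16] = 25, u[17] = 14, u[18] = 4, u[19] = 2, u[20] = 20, u[21] = 17, u[22] = 21, u[23] = 17, u[24] = 25, u[25] = 25, u[26] = 26, u[27] = 28, u[28] = 5, u[29] = 29, u[30] = 16, u[31] = 24.
Since (u[30], u[31]) = (u[0], u[1]) = (16, 24) (two consecutive terms determine the rest), the sequence is periodic with period 30.
So u[544] = u[0 + ((544-0) mod 30)] = u[4] = 3.

3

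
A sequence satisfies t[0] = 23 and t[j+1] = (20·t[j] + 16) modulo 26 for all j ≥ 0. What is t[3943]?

Listing terms: t[0] = 23; t[1] = 8; t[2] = 20; t[3] = 0; t[4] = 16; t[5] = 24; t[6] = 2; t[7] = 4; t[8] = 18; t[9] = 12; t[10] = 22; t[11] = 14; t[12] = 10; t[13] = 8.
Since t[13] = t[1] = 8, the sequence is eventually periodic: after a pre-period of length 1 it cycles with period 12.
For j ≥ 1, t[j] depends only on (j - 1) mod 12. (3943 - 1) mod 12 = 6, so t[3943] = t[7] = 4.

4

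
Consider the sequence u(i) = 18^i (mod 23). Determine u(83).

We have u(1) = 18, u(2) = 2, u(3) = 13, u(4) = 4, u(5) = 3, u(6) = 8, u(7) = 6, u(8) = 16, u(9) = 12, u(10) = 9, u(11) = 1, u(12) = 18.
Since u(12) = u(1) = 18, the sequence is periodic with period 11.
(83 - 1) mod 11 = 5, so u(83) = u(6) = 8.

8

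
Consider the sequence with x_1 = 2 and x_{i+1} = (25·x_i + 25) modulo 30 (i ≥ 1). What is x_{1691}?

Computing terms: x_1 = 2; x_2 = 15; x_3 = 10; x_4 = 5; x_5 = 0; x_6 = 25; x_7 = 20; x_8 = 15.
Since x_8 = x_2 = 15, the sequence is eventually periodic: after a pre-period of length 1 it cycles with period 6.
For i ≥ 2, x_i depends only on (i - 2) mod 6. (1691 - 2) mod 6 = 3, so x_{1691} = x_5 = 0.

0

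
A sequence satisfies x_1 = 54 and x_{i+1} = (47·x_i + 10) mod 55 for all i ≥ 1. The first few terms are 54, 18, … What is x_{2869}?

x_1 = 54, x_2 = 18, x_3 = 31, x_4 = 37, x_5 = 44, x_6 = 43, x_7 = 51, x_8 = 42, x_9 = 4, x_{10} = 33, x_{11} = 21, x_{12} = 7, x_{13} = 9, x_{14} = 48, x_{15} = 11, x_{16} = 32, x_{17} = 29, x_{18} = 53, x_{19} = 26, x_{20} = 22, x_{21} = 54.
The sequence repeats with period 20.
So x_{2869} = x_{1 + ((2869-1) mod 20)} = x_9 = 4.

4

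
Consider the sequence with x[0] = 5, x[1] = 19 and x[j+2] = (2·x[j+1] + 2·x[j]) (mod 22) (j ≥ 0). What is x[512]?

We have x[0] = 5, x[1] = 19, x[2] = 4, x[3] = 2, x[4] = 12, x[5] = 6, x[6] = 14, x[7] = 18, x[8] = 20, x[9] = 10, x[10] = 16, x[11] = 8, x[12] = 4, x[13] = 2.
Since (x[12], x[13]) = (x[2], x[3]) = (4, 2) (two consecutive terms determine the rest), the sequence is eventually periodic: after a pre-period of length 2 it cycles with period 10.
For j ≥ 2, x[j] depends only on (j - 2) mod 10. (512 - 2) mod 10 = 0, so x[512] = x[2] = 4.

4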